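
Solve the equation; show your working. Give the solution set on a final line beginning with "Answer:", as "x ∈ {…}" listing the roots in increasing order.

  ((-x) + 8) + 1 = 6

Step 1. [((-x) + 8) + 1 = 6] the outer +1 inverts by subtracting 1. So sub: (-x) + 8 = 5.
Step 2. [(-x) + 8 = 5] peel the +8: subtract 8 from each side ⇒ sub: -x = -3.
Step 3. [-x = -3] leading − — multiply by −1. So neg: x = 3.

Answer: x ∈ {3}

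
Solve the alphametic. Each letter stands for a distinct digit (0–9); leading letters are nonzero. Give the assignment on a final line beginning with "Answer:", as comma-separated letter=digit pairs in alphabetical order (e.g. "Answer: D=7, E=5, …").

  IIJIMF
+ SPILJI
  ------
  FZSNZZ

Step 1. [col 1: F + I ≡ Z (mod 10)] several values work for I in column 1 (F + I ≡ Z (mod 10), carry-in 0); try I=4, so I=4.
Step 2. [col 1: F + I ≡ Z (mod 10)] column 1 (F + I ≡ Z (mod 10), carry-in 0) doesn't pin Z yet; pick Z=0 and continue, so Z=0.
Step 3. [col 1: F + I ≡ Z (mod 10)] column 1: given I=4, Z=0, carry-in 0, and digits 0,4 already taken and all letters distinct, F+I≡Z (mod 10) forces F=6, so F=6.
Step 4. [col 2: M + J ≡ Z (mod 10)] no forcing yet in column 2 (carry-in 1); M=2 is free and consistent — try it, so M=2.
Step 5. [col 2: M + J ≡ Z (mod 10)] in column 2 we have M+J≡Z with carry-in 1; given M=2, Z=0 and digits 0,2,4,6 already taken and all letters distinct, that pins J to 7 ⇒ J=7.
Step 6. [col 3: I + L ≡ N (mod 10)] several values work for L in column 3 (I + L ≡ N (mod 10), carry-in 1); try L=3 ⇒ L=3.
Step 7. [col 3: I + L ≡ N (mod 10)] in column 3 we have I+L≡N with carry-in 1; given I=4, L=3 and digits 0,2,3,4,6,7 already taken and all letters distinct, that pins N to 8 ⇒ N=8.
Step 8. [col 4: J + I ≡ S (mod 10)] column 4 reads J+I+carry(0)=S with J=7, I=4; with digits 0,2,3,4,6,7,8 already taken and all letters distinct, the only value for S is 1 ⇒ S=1.
Step 9. [col 5: I + P ≡ Z (mod 10)] column 5 reads I+P+carry(1)=Z with I=4, Z=0; with digits 0,1,2,3,4,6,7,8 already taken and all letters distinct, the only value for P is 5. So P=5.

Answer: F=6, I=4, J=7, L=3, M=2, N=8, P=5, S=1, Z=0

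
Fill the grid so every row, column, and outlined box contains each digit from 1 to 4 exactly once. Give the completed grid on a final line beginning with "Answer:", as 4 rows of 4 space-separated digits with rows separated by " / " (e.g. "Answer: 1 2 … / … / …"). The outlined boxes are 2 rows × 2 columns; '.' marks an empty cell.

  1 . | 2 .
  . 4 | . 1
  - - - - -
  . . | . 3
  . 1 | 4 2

Step 1. [r2c1∈{2,3}] in row 2, 2 fits only at r2c1 ⇒ r2c1=2.
Step 2. [r3c1∈{4}] nothing but 4 survives at r3c1 ⇒ r3c1=4.
Step 3. [r1c2∈{3}] only 3 remains possible at r1c2 ⇒ r1c2=3.
Step 4. [r3c2∈{2}] only 2 remains possible at r3c2 ⇒ r3c2=2.
Step 5. [r2c3∈{3}] only 3 remains possible at r2c3, so r2c3=3.
Step 6. [r4c1∈{3}] r4c1's peers cover all but 3. So r4c1=3.
Step 7. [r1c4∈{4}] only 4 remains possible at r1c4 ⇒ r1c4=4.
Step 8. [r3c3∈{1}] r3c3 has the single candidate 1. So r3c3=1.

Answer: 1 3 2 4 / 2 4 3 1 / 4 2 1 3 / 3 1 4 2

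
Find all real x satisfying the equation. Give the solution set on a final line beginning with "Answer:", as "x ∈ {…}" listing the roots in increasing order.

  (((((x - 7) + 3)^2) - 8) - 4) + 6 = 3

Step 1. [(((((x - 7) + 3)^2) - 8) - 4) + 6 = 3] 6 comes off first (subtract 6) ⇒ sub: ((((x - 7) + 3)^2) - 8) - 4 = -3.
Step 2. [((((x - 7) + 3)^2) - 8) - 4 = -3] -4 is outermost — add 4 both sides ⇒ sub: (((x - 7) + 3)^2) - 8 = 1.
Step 3. [(((x - 7) + 3)^2) - 8 = 1] -8 is outermost — add 8 both sides, so sub: ((x - 7) + 3)^2 = 9.
Step 4. [((x - 7) + 3)^2 = 9] √ both sides: 9 ≥ 0 gives two branches. So sqrt: (x - 7) + 3 = 3 or -3.
Step 5. [(x - 7) + 3 = 3 or -3] subtract 3: x sits inside (… + 3). So sub: x - 7 = 0 or -6.
Step 6. [x - 7 = 0 or -6] peel the -7: add 7 from each side ⇒ sub: x = 7 or 1.

Answer: x ∈ {1, 7}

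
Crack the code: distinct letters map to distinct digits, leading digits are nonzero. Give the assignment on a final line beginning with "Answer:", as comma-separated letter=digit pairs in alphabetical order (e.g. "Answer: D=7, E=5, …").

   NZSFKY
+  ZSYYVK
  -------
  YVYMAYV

Step 1. [col 1: Y + K ≡ V (mod 10)] V=6 is one option consistent with column 1 (Y + K ≡ V (mod 10), carry-in 0) — take it, so V=6.
Step 2. [col 1: Y + K ≡ V (mod 10)] column 1 (Y + K ≡ V (mod 10), carry-in 0) doesn't pin K yet; pick K=5 and continue, so K=5.
Step 3. [col 1: Y + K ≡ V (mod 10)] in column 1 we have Y+K≡V with carry-in 0; given K=5, V=6 and digits 5,6 already taken and all letters distinct, that pins Y to 1 ⇒ Y=1.
Step 4. [col 3: F + Y ≡ A (mod 10)] column 3 (F + Y ≡ A (mod 10), carry-in 1) doesn't pin A yet; pick A=2 and continue. So A=2.
Step 5. [col 3: F + Y ≡ A (mod 10)] from column 3 (Y=1, A=2, carry-in 1, digits 1,2,5,6 already taken and all letters distinct): F must equal 0 ⇒ F=0.
Step 6. [col 4: S + Y ≡ M (mod 10)] several values work for S in column 4 (S + Y ≡ M (mod 10), carry-in 0); try S=3. So S=3.
Step 7. [col 4: S + Y ≡ M (mod 10)] column 4 reads S+Y+carry(0)=M with S=3, Y=1; with digits 0,1,2,3,5,6 already taken and all letters distinct, the only value for M is 4 ⇒ M=4.
Step 8. [col 5: Z + S ≡ Y (mod 10)] column 5 reads Z+S+carry(0)=Y with S=3, Y=1; with digits 0,1,2,3,4,5,6 already taken and all letters distinct, the only value for Z is 8. So Z=8.
Step 9. [col 6: N + Z ≡ V (mod 10)] from column 6 (Z=8, V=6, carry-in 1, digits 0,1,2,3,4,5,6,8 already taken and all letters distinct): N must equal 7, so N=7.

Answer: A=2, F=0, K=5, M=4, N=7, S=3, V=6, Y=1, Z=8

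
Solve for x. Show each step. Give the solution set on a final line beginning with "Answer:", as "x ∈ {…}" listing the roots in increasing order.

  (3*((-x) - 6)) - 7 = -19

Step 1. [(3*((-x) - 6)) - 7 = -19] peel the -7: add 7 from each side, so sub: 3*((-x) - 6) = -12.
Step 2. [3*((-x) - 6) = -12] leading coefficient 3: divide by 3 ⇒ div: (-x) - 6 = -4.
Step 3. [(-x) - 6 = -4] peel the -6: add 6 from each side. So sub: -x = 2.
Step 4. [-x = 2] LHS negated; negate both sides ⇒ neg: x = -2.

Answer: x ∈ {-2}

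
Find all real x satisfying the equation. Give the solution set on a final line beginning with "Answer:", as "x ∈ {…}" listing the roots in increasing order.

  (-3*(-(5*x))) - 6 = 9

Step 1. [(-3*(-(5*x))) - 6 = 9] 6 comes off first (add 6). So sub: -3*(-(5*x)) = 15.
Step 2. [-3*(-(5*x)) = 15] divide by the outer -3. So div: -(5*x) = -5.
Step 3. [-(5*x) = -5] leading − — multiply by −1, so neg: 5*x = 5.
Step 4. [5*x = 5] divide by the outer 5. So div: x = 1.

Answer: x ∈ {1}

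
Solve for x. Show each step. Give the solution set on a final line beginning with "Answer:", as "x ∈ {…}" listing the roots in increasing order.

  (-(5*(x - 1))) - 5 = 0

Step 1. [(-(5*(x - 1))) - 5 = 0] the outer -5 inverts by adding 5. So sub: -(5*(x - 1)) = 5.
Step 2. [-(5*(x - 1)) = 5] LHS negated; negate both sides ⇒ neg: 5*(x - 1) = -5.
Step 3. [5*(x - 1) = -5] leading coefficient 5: divide by 5. So div: x - 1 = -1.
Step 4. [x - 1 = -1] the outer -1 inverts by adding 1 ⇒ sub: x = 0.

Answer: x ∈ {0}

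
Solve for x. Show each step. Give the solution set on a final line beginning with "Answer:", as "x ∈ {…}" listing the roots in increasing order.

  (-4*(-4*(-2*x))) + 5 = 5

Step 1. [(-4*(-4*(-2*x))) + 5 = 5] +5 is outermost — subtract 5 both sides ⇒ sub: -4*(-4*(-2*x)) = 0.
Step 2. [-4*(-4*(-2*x)) = 0] leading coefficient -4: divide by -4 ⇒ div: -4*(-2*x) = 0.
Step 3. [-4*(-2*x) = 0] -4·(inner) — divide through by -4, so div: -2*x = 0.
Step 4. [-2*x = 0] -2 out front; divide by -2. So div: x = 0.

Answer: x ∈ {0}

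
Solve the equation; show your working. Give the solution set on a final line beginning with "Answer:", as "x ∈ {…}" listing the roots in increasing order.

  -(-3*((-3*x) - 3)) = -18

Step 1. [-(-3*((-3*x) - 3)) = -18] leading − — multiply by −1. So neg: -3*((-3*x) - 3) = 18.
Step 2. [-3*((-3*x) - 3) = 18] leading coefficient -3: divide by -3 ⇒ div: (-3*x) - 3 = -6.
Step 3. [(-3*x) - 3 = -6] common factor -3 (LHS and -6) — divide through ⇒ factor: x + 1 = 2.
Step 4. [x + 1 = 2] subtract 1: x sits inside (… + 1) ⇒ sub: x = 1.

Answer: x ∈ {1}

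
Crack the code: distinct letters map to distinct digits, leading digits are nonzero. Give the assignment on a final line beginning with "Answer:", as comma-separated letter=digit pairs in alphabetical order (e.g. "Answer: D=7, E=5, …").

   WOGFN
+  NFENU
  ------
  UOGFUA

Step 1. [col 1: N + U ≡ A (mod 10)] column 1 (N + U ≡ A (mod 10), carry-in 0) doesn't pin N yet; pick N=4 and continue, so N=4.
Step 2. [col 1: N + U ≡ A (mod 10)] column 1 (N + U ≡ A (mod 10), carry-in 0) doesn't pin A yet; pick A=5 and continue ⇒ A=5.
Step 3. [col 1: N + U ≡ A (mod 10)] column 1: given N=4, A=5, carry-in 0, and digits 4,5 already taken and all letters distinct, N+U≡A (mod 10) forces U=1, so U=1.
Step 4. [col 2: F + N ≡ U (mod 10)] in column 2 we have F+N≡U with carry-in 0; given N=4, U=1 and digits 1,4,5 already taken and all letters distinct, that pins F to 7. So F=7.
Step 5. [col 3: G + E ≡ F (mod 10)] no forcing yet in column 3 (carry-in 1); G=0 is free and consistent — try it ⇒ G=0.
Step 6. [col 3: G + E ≡ F (mod 10)] in column 3 we have G+E≡F with carry-in 1; given G=0, F=7 and digits 0,1,4,5,7 already taken and all letters distinct, that pins E to 6, so E=6.
Step 7. [col 4: O + F ≡ G (mod 10)] column 4 reads O+F+carry(0)=G with F=7, G=0; with digits 0,1,4,5,6,7 already taken and all letters distinct, the only value for O is 3. So O=3.
Step 8. [col 5: W + N ≡ O (mod 10)] from column 5 (N=4, O=3, carry-in 1, digits 0,1,3,4,5,6,7 already taken and all letters distinct): W must equal 8 ⇒ W=8.

Answer: A=5, E=6, F=7, G=0, N=4, O=3, U=1, W=8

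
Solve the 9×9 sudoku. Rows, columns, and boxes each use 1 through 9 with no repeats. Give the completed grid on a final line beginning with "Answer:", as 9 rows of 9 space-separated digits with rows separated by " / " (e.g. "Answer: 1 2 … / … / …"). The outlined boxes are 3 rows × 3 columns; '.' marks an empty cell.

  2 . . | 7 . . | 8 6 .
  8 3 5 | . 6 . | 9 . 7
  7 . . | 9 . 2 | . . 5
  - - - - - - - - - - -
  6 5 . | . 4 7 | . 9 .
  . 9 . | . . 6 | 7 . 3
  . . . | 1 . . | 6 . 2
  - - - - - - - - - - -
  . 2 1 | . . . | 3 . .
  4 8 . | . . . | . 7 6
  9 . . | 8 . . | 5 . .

Step 1. [r6c6∈{3,5,8,9}] across col 6, 8 lands solely at r6c6, so r6c6=8.
Step 2. [r3c7∈{1,4}] col 7 places 4 nowhere but r3c7. So r3c7=4.
Step 3. [r1c9∈{1}] r1c9's peers cover all but 1. So r1c9=1.
Step 4. [r8c3∈{3}] only 3 remains possible at r8c3 ⇒ r8c3=3.
Step 5. [r6c5∈{3,5,9}] r6c5 is the only open cell in row 6 admitting 9 ⇒ r6c5=9.
Step 6. [r2c6∈{1,4}] row 2 places 1 nowhere but r2c6. So r2c6=1.
Step 7. [r8c7∈{1,2}] r8c7 is the only open cell in col 7 admitting 2, so r8c7=2.
Step 8. [r8c4∈{5}] r8c4 is down to just 5 ⇒ r8c4=5.
Step 9. [r9c5∈{1,2,3,7}] row 9 places 2 nowhere but r9c5, so r9c5=2.
Step 10. [r9c9∈{4}] r9c9's peers cover all but 4. So r9c9=4.
Step 11. [r4c9∈{8}] r4c9's peers cover all but 8, so r4c9=8.
Step 12. [r1c2∈{4}] r1c2 has the single candidate 4. So r1c2=4.
Step 13. [r5c5∈{5}] r5c5's peers cover all but 5. So r5c5=5.
Step 14. [r4c3∈{2}] only 2 remains possible at r4c3. So r4c3=2.
Step 15. [r1c5∈{3}] r1c5 has the single candidate 3 ⇒ r1c5=3.
Step 16. [r3c3∈{6}] only 6 remains possible at r3c3 ⇒ r3c3=6.
Step 17. [r7c6∈{4,9}] col 6 places 4 nowhere but r7c6, so r7c6=4.
Step 18. [r6c2∈{7}] r6c2 has the single candidate 7 ⇒ r6c2=7.
Step 19. [r6c3∈{4}] r6c3 has the single candidate 4. So r6c3=4.
Step 20. [r5c8∈{1,4}] across row 5, 4 lands solely at r5c8. So r5c8=4.
Step 21. [r7c4∈{6}] nothing but 6 survives at r7c4. So r7c4=6.
Step 22. [r1c6∈{5}] r1c6's peers cover all but 5. So r1c6=5.
Step 23. [r7c9∈{9}] r7c9's peers cover all but 9. So r7c9=9.
Step 24. [r8c5∈{1}] nothing but 1 survives at r8c5 ⇒ r8c5=1.
Step 25. [r2c4∈{4}] nothing but 4 survives at r2c4 ⇒ r2c4=4.
Step 26. [r9c6∈{3}] r9c6's peers cover all but 3, so r9c6=3.
Step 27. [r6c1∈{3}] r6c1 is down to just 3 ⇒ r6c1=3.
Step 28. [r5c4∈{2}] r5c4 is down to just 2. So r5c4=2.
Step 29. [r4c4∈{3}] r4c4 is down to just 3, so r4c4=3.
Step 30. [r2c8∈{2}] r2c8 is down to just 2, so r2c8=2.
Step 31. [r1c3∈{9}] r1c3 has the single candidate 9. So r1c3=9.
Step 32. [r7c5∈{7}] only 7 remains possible at r7c5 ⇒ r7c5=7.
Step 33. [r9c3∈{7}] r9c3's peers cover all but 7, so r9c3=7.
Step 34. [r7c8∈{8}] r7c8 has the single candidate 8 ⇒ r7c8=8.
Step 35. [r3c5∈{8}] r3c5 is down to just 8 ⇒ r3c5=8.
Step 36. [r5c1∈{1}] nothing but 1 survives at r5c1. So r5c1=1.
Step 37. [r8c6∈{9}] nothing but 9 survives at r8c6, so r8c6=9.
Step 38. [r7c1∈{5}] r7c1's peers cover all but 5 ⇒ r7c1=5.
Step 39. [r6c8∈{5}] r6c8 has the single candidate 5 ⇒ r6c8=5.
Step 40. [r3c2∈{1}] nothing but 1 survives at r3c2. So r3c2=1.
Step 41. [r5c3∈{8}] only 8 remains possible at r5c3, so r5c3=8.
Step 42. [r4c7∈{1}] r4c7 has the single candidate 1. So r4c7=1.
Step 43. [r9c2∈{6}] r9c2 is down to just 6. So r9c2=6.
Step 44. [r3c8∈{3}] r3c8's peers cover all but 3. So r3c8=3.
Step 45. [r9c8∈{1}] r9c8 has the single candidate 1 ⇒ r9c8=1.

Answer: 2 4 9 7 3 5 8 6 1 / 8 3 5 4 6 1 9 2 7 / 7 1 6 9 8 2 4 3 5 / 6 5 2 3 4 7 1 9 8 / 1 9 8 2 5 6 7 4 3 / 3 7 4 1 9 8 6 5 2 / 5 2 1 6 7 4 3 8 9 / 4 8 3 5 1 9 2 7 6 / 9 6 7 8 2 3 5 1 4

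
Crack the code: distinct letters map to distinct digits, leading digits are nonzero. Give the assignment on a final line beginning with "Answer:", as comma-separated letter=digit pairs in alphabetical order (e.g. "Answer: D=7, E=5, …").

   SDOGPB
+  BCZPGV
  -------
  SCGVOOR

Step 1. [col 1: B + V ≡ R (mod 10)] B=9 is one option consistent with column 1 (B + V ≡ R (mod 10), carry-in 0) — take it. So B=9.
Step 2. [S] adding two 6-digit numbers gives at most 6+1 digits, and here it does — S is that final carry and must be 1, so S=1.
Step 3. [col 1: B + V ≡ R (mod 10)] V=3 is one option consistent with column 1 (B + V ≡ R (mod 10), carry-in 0) — take it ⇒ V=3.
Step 4. [col 1: B + V ≡ R (mod 10)] from column 1 (B=9, V=3, carry-in 0, digits 1,3,9 already taken and all letters distinct): R must equal 2 ⇒ R=2.
Step 5. [col 2: P + G ≡ O (mod 10)] P=7 is one option consistent with column 2 (P + G ≡ O (mod 10), carry-in 1) — take it, so P=7.
Step 6. [col 2: P + G ≡ O (mod 10)] G=6 is one option consistent with column 2 (P + G ≡ O (mod 10), carry-in 1) — take it. So G=6.
Step 7. [col 2: P + G ≡ O (mod 10)] column 2 reads P+G+carry(1)=O with P=7, G=6; with digits 1,2,3,6,7,9 already taken and all letters distinct, the only value for O is 4. So O=4.
Step 8. [col 4: O + Z ≡ V (mod 10)] in column 4 we have O+Z≡V with carry-in 1; given O=4, V=3 and digits 1,2,3,4,6,7,9 already taken and all letters distinct, that pins Z to 8. So Z=8.
Step 9. [col 5: D + C ≡ G (mod 10)] no forcing yet in column 5 (carry-in 1); C=0 is free and consistent — try it. So C=0.
Step 10. [col 5: D + C ≡ G (mod 10)] column 5 reads D+C+carry(1)=G with C=0, G=6; with digits 0,1,2,3,4,6,7,8,9 already taken and all letters distinct, the only value for D is 5, so D=5.

Answer: B=9, C=0, D=5, G=6, O=4, P=7, R=2, S=1, V=3, Z=8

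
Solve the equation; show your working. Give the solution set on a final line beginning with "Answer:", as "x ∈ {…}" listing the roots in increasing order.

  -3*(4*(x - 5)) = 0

Step 1. [-3*(4*(x - 5)) = 0] LHS = -3·(…); ÷-3 both sides, so div: 4*(x - 5) = 0.
Step 2. [4*(x - 5) = 0] LHS = 4·(…); ÷4 both sides, so div: x - 5 = 0.
Step 3. [x - 5 = 0] the outer -5 inverts by adding 5 ⇒ sub: x = 5.

Answer: x ∈ {5}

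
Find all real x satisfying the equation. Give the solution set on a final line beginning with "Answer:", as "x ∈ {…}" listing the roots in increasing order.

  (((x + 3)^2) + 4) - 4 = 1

Step 1. [(((x + 3)^2) + 4) - 4 = 1] 4 comes off first (add 4), so sub: ((x + 3)^2) + 4 = 5.
Step 2. [((x + 3)^2) + 4 = 5] +4 is outermost — subtract 4 both sides. So sub: (x + 3)^2 = 1.
Step 3. [(x + 3)^2 = 1] 1 ≥ 0, LHS is (·)² — take ±√. So sqrt: x + 3 = 1 or -1.
Step 4. [x + 3 = 1 or -1] subtract 3: x sits inside (… + 3). So sub: x = -2 or -4.

Answer: x ∈ {-4, -2}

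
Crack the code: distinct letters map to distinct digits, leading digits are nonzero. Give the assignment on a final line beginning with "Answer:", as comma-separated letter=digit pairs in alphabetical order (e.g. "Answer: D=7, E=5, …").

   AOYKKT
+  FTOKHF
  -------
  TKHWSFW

Step 1. [col 1: T + F ≡ W (mod 10)] F=8 is one option consistent with column 1 (T + F ≡ W (mod 10), carry-in 0) — take it, so F=8.
Step 2. [col 1: T + F ≡ W (mod 10)] column 1 (T + F ≡ W (mod 10), carry-in 0) doesn't pin T yet; pick T=1 and continue, so T=1.
Step 3. [col 1: T + F ≡ W (mod 10)] column 1 reads T+F+carry(0)=W with T=1, F=8; with digits 1,8 already taken and all letters distinct, the only value for W is 9. So W=9.
Step 4. [col 2: K + H ≡ F (mod 10)] several values work for H in column 2 (K + H ≡ F (mod 10), carry-in 0); try H=3. So H=3.
Step 5. [col 2: K + H ≡ F (mod 10)] column 2 reads K+H+carry(0)=F with H=3, F=8; with digits 1,3,8,9 already taken and all letters distinct, the only value for K is 5, so K=5.
Step 6. [col 3: K + K ≡ S (mod 10)] column 3 reads K+K+carry(0)=S with K=5; with digits 1,3,5,8,9 already taken and all letters distinct, the only value for S is 0 ⇒ S=0.
Step 7. [col 4: Y + O ≡ W (mod 10)] no forcing yet in column 4 (carry-in 1); Y=6 is free and consistent — try it, so Y=6.
Step 8. [col 4: Y + O ≡ W (mod 10)] column 4: given Y=6, W=9, carry-in 1, and digits 0,1,3,5,6,8,9 already taken and all letters distinct, Y+O≡W (mod 10) forces O=2, so O=2.
Step 9. [col 6: A + F ≡ K (mod 10)] in column 6 we have A+F≡K with carry-in 0; given F=8, K=5 and digits 0,1,2,3,5,6,8,9 already taken and all letters distinct, that pins A to 7 ⇒ A=7.

Answer: A=7, F=8, H=3, K=5, O=2, S=0, T=1, W=9, Y=6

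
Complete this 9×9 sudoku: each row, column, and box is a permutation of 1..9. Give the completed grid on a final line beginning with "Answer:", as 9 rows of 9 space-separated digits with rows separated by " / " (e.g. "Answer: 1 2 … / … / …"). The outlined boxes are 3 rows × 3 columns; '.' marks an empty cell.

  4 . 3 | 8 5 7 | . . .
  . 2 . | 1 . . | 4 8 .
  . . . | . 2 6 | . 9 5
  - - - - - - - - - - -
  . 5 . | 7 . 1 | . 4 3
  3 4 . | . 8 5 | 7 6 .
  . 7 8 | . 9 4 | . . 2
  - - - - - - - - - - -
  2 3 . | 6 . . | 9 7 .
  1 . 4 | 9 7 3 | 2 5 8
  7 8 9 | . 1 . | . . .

Step 1. [r1c2∈{1,6,9}] in row 1, 9 fits only at r1c2, so r1c2=9.
Step 2. [r3c7∈{1,3}] r3c7 is the only open cell in box 3 admitting 3 ⇒ r3c7=3.
Step 3. [r7c9∈{1,4}] across row 7, 1 lands solely at r7c9 ⇒ r7c9=1.
Step 4. [r1c9∈{6}] only 6 remains possible at r1c9 ⇒ r1c9=6.
Step 5. [r6c1∈{6}] r6c1 is down to just 6. So r6c1=6.
Step 6. [r5c4∈{2}] only 2 remains possible at r5c4 ⇒ r5c4=2.
Step 7. [r6c8∈{1}] nothing but 1 survives at r6c8 ⇒ r6c8=1.
Step 8. [r3c3∈{1,7}] in row 3, 7 fits only at r3c3, so r3c3=7.
Step 9. [r2c3∈{5,6}] 6 has one home in row 2: r2c3, so r2c3=6.
Step 10. [r3c4∈{4}] only 4 remains possible at r3c4, so r3c4=4.
Step 11. [r4c5∈{6}] only 6 remains possible at r4c5. So r4c5=6.
Step 12. [r7c5∈{4}] nothing but 4 survives at r7c5. So r7c5=4.
Step 13. [r3c2∈{1}] only 1 remains possible at r3c2 ⇒ r3c2=1.
Step 14. [r9c4∈{5}] r9c4 is down to just 5 ⇒ r9c4=5.
Step 15. [r4c7∈{8}] only 8 remains possible at r4c7, so r4c7=8.
Step 16. [r2c9∈{7}] r2c9 has the single candidate 7, so r2c9=7.
Step 17. [r5c9∈{9}] r5c9's peers cover all but 9. So r5c9=9.
Step 18. [r4c1∈{9}] only 9 remains possible at r4c1, so r4c1=9.
Step 19. [r2c1∈{5}] nothing but 5 survives at r2c1, so r2c1=5.
Step 20. [r1c7∈{1}] r1c7 has the single candidate 1 ⇒ r1c7=1.
Step 21. [r7c6∈{8}] r7c6's peers cover all but 8, so r7c6=8.
Step 22. [r2c5∈{3}] r2c5 has the single candidate 3, so r2c5=3.
Step 23. [r9c7∈{6}] nothing but 6 survives at r9c7, so r9c7=6.
Step 24. [r6c7∈{5}] r6c7's peers cover all but 5, so r6c7=5.
Step 25. [r1c8∈{2}] r1c8 has the single candidate 2, so r1c8=2.
Step 26. [r9c6∈{2}] only 2 remains possible at r9c6, so r9c6=2.
Step 27. [r4c3∈{2}] nothing but 2 survives at r4c3. So r4c3=2.
Step 28. [r7c3∈{5}] r7c3 has the single candidate 5, so r7c3=5.
Step 29. [r5c3∈{1}] nothing but 1 survives at r5c3. So r5c3=1.
Step 30. [r9c8∈{3}] r9c8 is down to just 3. So r9c8=3.
Step 31. [r6c4∈{3}] r6c4 has the single candidate 3, so r6c4=3.
Step 32. [r2c6∈{9}] r2c6 is down to just 9. So r2c6=9.
Step 33. [r8c2∈{6}] r8c2's peers cover all but 6. So r8c2=6.
Step 34. [r9c9∈{4}] r9c9's peers cover all but 4 ⇒ r9c9=4.
Step 35. [r3c1∈{8}] r3c1 has the single candidate 8 ⇒ r3c1=8.

Answer: 4 9 3 8 5 7 1 2 6 / 5 2 6 1 3 9 4 8 7 / 8 1 7 4 2 6 3 9 5 / 9 5 2 7 6 1 8 4 3 / 3 4 1 2 8 5 7 6 9 / 6 7 8 3 9 4 5 1 2 / 2 3 5 6 4 8 9 7 1 / 1 6 4 9 7 3 2 5 8 / 7 8 9 5 1 2 6 3 4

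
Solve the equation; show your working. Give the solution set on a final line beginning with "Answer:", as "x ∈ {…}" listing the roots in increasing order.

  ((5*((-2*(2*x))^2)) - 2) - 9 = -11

Step 1. [((5*((-2*(2*x))^2)) - 2) - 9 = -11] 9 comes off first (add 9), so sub: (5*((-2*(2*x))^2)) - 2 = -2.
Step 2. [(5*((-2*(2*x))^2)) - 2 = -2] the outer -2 inverts by adding 2, so sub: 5*((-2*(2*x))^2) = 0.
Step 3. [5*((-2*(2*x))^2) = 0] leading coefficient 5: divide by 5. So div: (-2*(2*x))^2 = 0.
Step 4. [(-2*(2*x))^2 = 0] 0 ≥ 0, LHS is (·)² — take ±√, so sqrt: -2*(2*x) = 0.
Step 5. [-2*(2*x) = 0] -2 out front; divide by -2, so div: 2*x = 0.
Step 6. [2*x = 0] LHS = 2·(…); ÷2 both sides. So div: x = 0.

Answer: x ∈ {0}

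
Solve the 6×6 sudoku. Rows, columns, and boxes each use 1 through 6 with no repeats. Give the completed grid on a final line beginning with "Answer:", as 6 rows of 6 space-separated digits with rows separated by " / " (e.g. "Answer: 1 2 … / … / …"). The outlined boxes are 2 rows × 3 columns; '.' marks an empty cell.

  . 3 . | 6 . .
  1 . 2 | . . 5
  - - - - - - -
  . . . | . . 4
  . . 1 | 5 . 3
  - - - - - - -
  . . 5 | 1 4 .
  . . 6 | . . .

Step 1. [r5c2∈{2}] r5c2's peers cover all but 2 ⇒ r5c2=2.
Step 2. [r3c4∈{2}] nothing but 2 survives at r3c4 ⇒ r3c4=2.
Step 3. [r6c4∈{3}] r6c4's peers cover all but 3 ⇒ r6c4=3.
Step 4. [r4c5∈{6}] r4c5's peers cover all but 6, so r4c5=6.
Step 5. [r4c2∈{4}] only 4 remains possible at r4c2. So r4c2=4.
Step 6. [r3c1∈{3,5,6}] col 1 places 6 nowhere but r3c1. So r3c1=6.
Step 7. [r6c6∈{2}] nothing but 2 survives at r6c6, so r6c6=2.
Step 8. [r1c1∈{4,5}] row 1 places 5 nowhere but r1c1. So r1c1=5.
Step 9. [r1c5∈{1,2}] r1c5 is the only open cell in row 1 admitting 2. So r1c5=2.
Step 10. [r1c3∈{4}] only 4 remains possible at r1c3, so r1c3=4.
Step 11. [r2c4∈{4}] only 4 remains possible at r2c4, so r2c4=4.
Step 12. [r3c3∈{3}] r3c3 is down to just 3 ⇒ r3c3=3.
Step 13. [r6c2∈{1}] r6c2 has the single candidate 1. So r6c2=1.
Step 14. [r4c1∈{2}] nothing but 2 survives at r4c1. So r4c1=2.
Step 15. [r5c1∈{3}] nothing but 3 survives at r5c1, so r5c1=3.
Step 16. [r3c5∈{1}] r3c5 has the single candidate 1. So r3c5=1.
Step 17. [r1c6∈{1}] r1c6's peers cover all but 1 ⇒ r1c6=1.
Step 18. [r5c6∈{6}] r5c6 has the single candidate 6, so r5c6=6.
Step 19. [r6c1∈{4}] only 4 remains possible at r6c1 ⇒ r6c1=4.
Step 20. [r3c2∈{5}] only 5 remains possible at r3c2, so r3c2=5.
Step 21. [r2c5∈{3}] nothing but 3 survives at r2c5, so r2c5=3.
Step 22. [r2c2∈{6}] r2c2 has the single candidate 6 ⇒ r2c2=6.
Step 23. [r6c5∈{5}] r6c5 is down to just 5. So r6c5=5.

Answer: 5 3 4 6 2 1 / 1 6 2 4 3 5 / 6 5 3 2 1 4 / 2 4 1 5 6 3 / 3 2 5 1 4 6 / 4 1 6 3 5 2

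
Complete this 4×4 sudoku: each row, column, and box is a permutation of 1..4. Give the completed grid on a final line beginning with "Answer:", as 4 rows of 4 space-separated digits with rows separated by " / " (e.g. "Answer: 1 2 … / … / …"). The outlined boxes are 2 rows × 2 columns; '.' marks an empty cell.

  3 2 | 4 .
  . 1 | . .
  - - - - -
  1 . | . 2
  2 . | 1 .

Step 1. [r3c3∈{3}] r3c3's peers cover all but 3. So r3c3=3.
Step 2. [r4c2∈{3,4}] across row 4, 3 lands solely at r4c2. So r4c2=3.
Step 3. [r3c2∈{4}] r3c2 is down to just 4, so r3c2=4.
Step 4. [r2c3∈{2}] only 2 remains possible at r2c3, so r2c3=2.
Step 5. [r4c4∈{4}] only 4 remains possible at r4c4. So r4c4=4.
Step 6. [r2c1∈{4}] only 4 remains possible at r2c1 ⇒ r2c1=4.
Step 7. [r2c4∈{3}] only 3 remains possible at r2c4, so r2c4=3.
Step 8. [r1c4∈{1}] only 1 remains possible at r1c4 ⇒ r1c4=1.

Answer: 3 2 4 1 / 4 1 2 3 / 1 4 3 2 / 2 3 1 4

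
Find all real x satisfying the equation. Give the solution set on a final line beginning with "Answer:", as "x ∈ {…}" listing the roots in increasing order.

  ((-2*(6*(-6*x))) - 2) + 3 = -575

Step 1. [((-2*(6*(-6*x))) - 2) + 3 = -575] 3 comes off first (subtract 3) ⇒ sub: (-2*(6*(-6*x))) - 2 = -578.
Step 2. [(-2*(6*(-6*x))) - 2 = -578] -2 is outermost — add 2 both sides, so sub: -2*(6*(-6*x)) = -576.
Step 3. [-2*(6*(-6*x)) = -576] -2·(inner) — divide through by -2. So div: 6*(-6*x) = 288.
Step 4. [6*(-6*x) = 288] leading coefficient 6: divide by 6. So div: -6*x = 48.
Step 5. [-6*x = 48] leading coefficient -6: divide by -6, so div: x = -8.

Answer: x ∈ {-8}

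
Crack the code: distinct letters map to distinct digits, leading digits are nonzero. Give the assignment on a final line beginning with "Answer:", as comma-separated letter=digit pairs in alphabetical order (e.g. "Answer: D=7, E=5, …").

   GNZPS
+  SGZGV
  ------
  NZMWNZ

Step 1. [col 1: S + V ≡ Z (mod 10)] Z=6 is one option consistent with column 1 (S + V ≡ Z (mod 10), carry-in 0) — take it ⇒ Z=6.
Step 2. [col 1: S + V ≡ Z (mod 10)] no forcing yet in column 1 (carry-in 0); V=9 is free and consistent — try it. So V=9.
Step 3. [N] N is the leading digit of a 6-digit sum of two 5-digit numbers; the final carry is exactly 1, so N=1.
Step 4. [col 1: S + V ≡ Z (mod 10)] column 1 reads S+V+carry(0)=Z with V=9, Z=6; with digits 1,6,9 already taken and all letters distinct, the only value for S is 7, so S=7.
Step 5. [col 2: P + G ≡ N (mod 10)] several values work for G in column 2 (P + G ≡ N (mod 10), carry-in 1); try G=8. So G=8.
Step 6. [col 2: P + G ≡ N (mod 10)] column 2: given G=8, N=1, carry-in 1, and digits 1,6,7,8,9 already taken and all letters distinct, P+G≡N (mod 10) forces P=2, so P=2.
Step 7. [col 3: Z + Z ≡ W (mod 10)] column 3: given Z=6, carry-in 1, and digits 1,2,6,7,8,9 already taken and all letters distinct, Z+Z≡W (mod 10) forces W=3, so W=3.
Step 8. [col 4: N + G ≡ M (mod 10)] in column 4 we have N+G≡M with carry-in 1; given N=1, G=8 and digits 1,2,3,6,7,8,9 already taken and all letters distinct, that pins M to 0. So M=0.

Answer: G=8, M=0, N=1, P=2, S=7, V=9, W=3, Z=6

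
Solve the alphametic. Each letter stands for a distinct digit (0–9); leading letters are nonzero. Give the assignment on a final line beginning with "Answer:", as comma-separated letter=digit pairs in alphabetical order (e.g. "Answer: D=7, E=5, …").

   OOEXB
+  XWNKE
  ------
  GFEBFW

Step 1. [col 1: B + E ≡ W (mod 10)] column 1 (B + E ≡ W (mod 10), carry-in 0) doesn't pin E yet; pick E=2 and continue, so E=2.
Step 2. [G] G is the leading digit of a 6-digit sum of two 5-digit numbers; the final carry is exactly 1. So G=1.
Step 3. [col 1: B + E ≡ W (mod 10)] several values work for W in column 1 (B + E ≡ W (mod 10), carry-in 0); try W=5 ⇒ W=5.
Step 4. [col 1: B + E ≡ W (mod 10)] column 1: given E=2, W=5, carry-in 0, and digits 1,2,5 already taken and all letters distinct, B+E≡W (mod 10) forces B=3. So B=3.
Step 5. [col 2: X + K ≡ F (mod 10)] no forcing yet in column 2 (carry-in 0); K=8 is free and consistent — try it, so K=8.
Step 6. [col 2: X + K ≡ F (mod 10)] column 2 (X + K ≡ F (mod 10), carry-in 0) doesn't pin X yet; pick X=6 and continue. So X=6.
Step 7. [col 2: X + K ≡ F (mod 10)] in column 2 we have X+K≡F with carry-in 0; given X=6, K=8 and digits 1,2,3,5,6,8 already taken and all letters distinct, that pins F to 4, so F=4.
Step 8. [col 3: E + N ≡ B (mod 10)] in column 3 we have E+N≡B with carry-in 1; given E=2, B=3 and digits 1,2,3,4,5,6,8 already taken and all letters distinct, that pins N to 0, so N=0.
Step 9. [col 4: O + W ≡ E (mod 10)] column 4 reads O+W+carry(0)=E with W=5, E=2; with digits 0,1,2,3,4,5,6,8 already taken and all letters distinct, the only value for O is 7 ⇒ O=7.

Answer: B=3, E=2, F=4, G=1, K=8, N=0, O=7, W=5, X=6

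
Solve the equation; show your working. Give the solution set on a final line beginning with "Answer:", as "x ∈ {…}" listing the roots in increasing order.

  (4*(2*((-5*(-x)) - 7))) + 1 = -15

Step 1. [(4*(2*((-5*(-x)) - 7))) + 1 = -15] +1 is outermost — subtract 1 both sides, so sub: 4*(2*((-5*(-x)) - 7)) = -16.
Step 2. [4*(2*((-5*(-x)) - 7)) = -16] leading coefficient 4: divide by 4 ⇒ div: 2*((-5*(-x)) - 7) = -4.
Step 3. [2*((-5*(-x)) - 7) = -4] LHS = 2·(…); ÷2 both sides. So div: (-5*(-x)) - 7 = -2.
Step 4. [(-5*(-x)) - 7 = -2] add 7: x sits inside (… - 7). So sub: -5*(-x) = 5.
Step 5. [-5*(-x) = 5] -5·(inner) — divide through by -5. So div: -x = -1.
Step 6. [-x = -1] flip signs both sides, so neg: x = 1.

Answer: x ∈ {1}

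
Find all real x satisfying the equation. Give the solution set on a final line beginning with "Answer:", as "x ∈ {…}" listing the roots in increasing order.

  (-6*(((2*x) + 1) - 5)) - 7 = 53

Step 1. [(-6*(((2*x) + 1) - 5)) - 7 = 53] 7 comes off first (add 7) ⇒ sub: -6*(((2*x) + 1) - 5) = 60.
Step 2. [-6*(((2*x) + 1) - 5) = 60] LHS = -6·(…); ÷-6 both sides ⇒ div: ((2*x) + 1) - 5 = -10.
Step 3. [((2*x) + 1) - 5 = -10] peel the -5: add 5 from each side, so sub: (2*x) + 1 = -5.
Step 4. [(2*x) + 1 = -5] 1 comes off first (subtract 1). So sub: 2*x = -6.
Step 5. [2*x = -6] LHS = 2·(…); ÷2 both sides. So div: x = -3.

Answer: x ∈ {-3}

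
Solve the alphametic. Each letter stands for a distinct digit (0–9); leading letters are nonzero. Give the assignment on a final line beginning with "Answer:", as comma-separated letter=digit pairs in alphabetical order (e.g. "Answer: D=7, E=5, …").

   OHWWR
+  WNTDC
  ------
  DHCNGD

Step 1. [col 1: R + C ≡ D (mod 10)] no forcing yet in column 1 (carry-in 0); D=1 is free and consistent — try it. So D=1.
Step 2. [col 1: R + C ≡ D (mod 10)] no forcing yet in column 1 (carry-in 0); R=2 is free and consistent — try it, so R=2.
Step 3. [col 1: R + C ≡ D (mod 10)] column 1 reads R+C+carry(0)=D with R=2, D=1; with digits 1,2 already taken and all letters distinct, the only value for C is 9 ⇒ C=9.
Step 4. [col 2: W + D ≡ G (mod 10)] G=0 is one option consistent with column 2 (W + D ≡ G (mod 10), carry-in 1) — take it ⇒ G=0.
Step 5. [col 2: W + D ≡ G (mod 10)] column 2 reads W+D+carry(1)=G with D=1, G=0; with digits 0,1,2,9 already taken and all letters distinct, the only value for W is 8. So W=8.
Step 6. [col 3: W + T ≡ N (mod 10)] N=3 is one option consistent with column 3 (W + T ≡ N (mod 10), carry-in 1) — take it. So N=3.
Step 7. [col 3: W + T ≡ N (mod 10)] column 3: given W=8, N=3, carry-in 1, and digits 0,1,2,3,8,9 already taken and all letters distinct, W+T≡N (mod 10) forces T=4 ⇒ T=4.
Step 8. [col 4: H + N ≡ C (mod 10)] column 4 reads H+N+carry(1)=C with N=3, C=9; with digits 0,1,2,3,4,8,9 already taken and all letters distinct, the only value for H is 5. So H=5.
Step 9. [col 5: O + W ≡ H (mod 10)] column 5 reads O+W+carry(0)=H with W=8, H=5; with digits 0,1,2,3,4,5,8,9 already taken and all letters distinct, the only value for O is 7. So O=7.

Answer: C=9, D=1, G=0, H=5, N=3, O=7, R=2, T=4, W=8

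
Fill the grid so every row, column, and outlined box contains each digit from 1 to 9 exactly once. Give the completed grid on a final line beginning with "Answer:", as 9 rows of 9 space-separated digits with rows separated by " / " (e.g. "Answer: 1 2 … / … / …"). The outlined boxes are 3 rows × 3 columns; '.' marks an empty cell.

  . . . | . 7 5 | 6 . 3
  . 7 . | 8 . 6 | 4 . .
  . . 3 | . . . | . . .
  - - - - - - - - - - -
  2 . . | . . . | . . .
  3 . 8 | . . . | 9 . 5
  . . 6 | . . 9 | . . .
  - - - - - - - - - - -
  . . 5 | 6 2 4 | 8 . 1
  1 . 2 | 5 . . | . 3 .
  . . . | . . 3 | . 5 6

Step 1. [r8c7∈{7}] r8c7's peers cover all but 7. So r8c7=7.
Step 2. [r9c4∈{1,7,9}] across box 8, 7 lands solely at r9c4 ⇒ r9c4=7.
Step 3. [r4c3∈{1,4,7,9}] across col 3, 7 lands solely at r4c3, so r4c3=7.
Step 4. [r4c2∈{1,4,5,9}] in row 4, 9 fits only at r4c2, so r4c2=9.
Step 5. [r9c5∈{1,8,9}] 1 has one home in row 9: r9c5 ⇒ r9c5=1.
Step 6. [r4c5∈{3,4,5,6,8}] across row 4, 5 lands solely at r4c5. So r4c5=5.
Step 7. [r3c1∈{4,5,6,8,9}] across col 1, 6 lands solely at r3c1, so r3c1=6.
Step 8. [r7c8∈{9}] r7c8's peers cover all but 9, so r7c8=9.
Step 9. [r4c8∈{1,4,6,8}] r4c8 is the only open cell in row 4 admitting 6 ⇒ r4c8=6.
Step 10. [r5c6∈{1,2,7}] r5c6 is the only open cell in col 6 admitting 7. So r5c6=7.
Step 11. [r3c6∈{1,2}] across col 6, 2 lands solely at r3c6 ⇒ r3c6=2.
Step 12. [r4c6∈{1,8}] 1 has one home in col 6: r4c6, so r4c6=1.
Step 13. [r6c5∈{3,4,8}] box 5 places 8 nowhere but r6c5 ⇒ r6c5=8.
Step 14. [r1c2∈{1,2,4,8}] r1c2 is the only open cell in col 2 admitting 2. So r1c2=2.
Step 15. [r8c9∈{4}] r8c9 is down to just 4 ⇒ r8c9=4.
Step 16. [r4c4∈{3,4}] row 4 places 4 nowhere but r4c4. So r4c4=4.
Step 17. [r2c1∈{5,9}] across row 2, 5 lands solely at r2c1. So r2c1=5.
Step 18. [r6c1∈{4}] only 4 remains possible at r6c1 ⇒ r6c1=4.
Step 19. [r1c3∈{1,4,9}] 4 has one home in row 1: r1c3 ⇒ r1c3=4.
Step 20. [r5c2∈{1}] r5c2 has the single candidate 1 ⇒ r5c2=1.
Step 21. [r3c2∈{8}] only 8 remains possible at r3c2, so r3c2=8.
Step 22. [r1c1∈{9}] r1c1's peers cover all but 9, so r1c1=9.
Step 23. [r3c4∈{1,9}] col 4 places 9 nowhere but r3c4 ⇒ r3c4=9.
Step 24. [r5c4∈{2}] r5c4's peers cover all but 2 ⇒ r5c4=2.
Step 25. [r3c9∈{7}] nothing but 7 survives at r3c9. So r3c9=7.
Step 26. [r3c8∈{1}] r3c8 has the single candidate 1 ⇒ r3c8=1.
Step 27. [r6c9∈{2}] only 2 remains possible at r6c9 ⇒ r6c9=2.
Step 28. [r4c7∈{3}] r4c7 has the single candidate 3 ⇒ r4c7=3.
Step 29. [r3c5∈{4}] r3c5's peers cover all but 4, so r3c5=4.
Step 30. [r1c4∈{1}] only 1 remains possible at r1c4. So r1c4=1.
Step 31. [r8c2∈{6}] r8c2 has the single candidate 6 ⇒ r8c2=6.
Step 32. [r9c1∈{8}] r9c1's peers cover all but 8 ⇒ r9c1=8.
Step 33. [r6c8∈{7}] r6c8 has the single candidate 7 ⇒ r6c8=7.
Step 34. [r7c1∈{7}] r7c1's peers cover all but 7 ⇒ r7c1=7.
Step 35. [r6c4∈{3}] nothing but 3 survives at r6c4. So r6c4=3.
Step 36. [r6c2∈{5}] r6c2 is down to just 5, so r6c2=5.
Step 37. [r2c3∈{1}] nothing but 1 survives at r2c3 ⇒ r2c3=1.
Step 38. [r2c5∈{3}] nothing but 3 survives at r2c5, so r2c5=3.
Step 39. [r5c8∈{4}] r5c8 has the single candidate 4. So r5c8=4.
Step 40. [r9c7∈{2}] r9c7's peers cover all but 2, so r9c7=2.
Step 41. [r5c5∈{6}] r5c5 is down to just 6, so r5c5=6.
Step 42. [r9c2∈{4}] nothing but 4 survives at r9c2 ⇒ r9c2=4.
Step 43. [r4c9∈{8}] nothing but 8 survives at r4c9, so r4c9=8.
Step 44. [r1c8∈{8}] nothing but 8 survives at r1c8 ⇒ r1c8=8.
Step 45. [r3c7∈{5}] r3c7 has the single candidate 5 ⇒ r3c7=5.
Step 46. [r8c5∈{9}] only 9 remains possible at r8c5, so r8c5=9.
Step 47. [r7c2∈{3}] nothing but 3 survives at r7c2, so r7c2=3.
Step 48. [r8c6∈{8}] r8c6 is down to just 8 ⇒ r8c6=8.
Step 49. [r6c7∈{1}] r6c7 has the single candidate 1. So r6c7=1.
Step 50. [r9c3∈{9}] r9c3's peers cover all but 9, so r9c3=9.
Step 51. [r2c9∈{9}] nothing but 9 survives at r2c9, so r2c9=9.
Step 52. [r2c8∈{2}] nothing but 2 survives at r2c8, so r2c8=2.

Answer: 9 2 4 1 7 5 6 8 3 / 5 7 1 8 3 6 4 2 9 / 6 8 3 9 4 2 5 1 7 / 2 9 7 4 5 1 3 6 8 / 3 1 8 2 6 7 9 4 5 / 4 5 6 3 8 9 1 7 2 / 7 3 5 6 2 4 8 9 1 / 1 6 2 5 9 8 7 3 4 / 8 4 9 7 1 3 2 5 6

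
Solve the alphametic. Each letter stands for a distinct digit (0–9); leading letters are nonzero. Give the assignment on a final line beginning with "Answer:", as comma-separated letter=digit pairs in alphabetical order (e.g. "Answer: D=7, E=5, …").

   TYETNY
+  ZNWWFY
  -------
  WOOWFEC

Step 1. [W] adding two 6-digit numbers gives at most 6+1 digits, and here it does — W is that final carry and must be 1, so W=1.
Step 2. [col 1: Y + Y ≡ C (mod 10)] several values work for C in column 1 (Y + Y ≡ C (mod 10), carry-in 0); try C=8, so C=8.
Step 3. [col 1: Y + Y ≡ C (mod 10)] column 1 (Y + Y ≡ C (mod 10), carry-in 0) doesn't pin Y yet; pick Y=9 and continue. So Y=9.
Step 4. [col 2: N + F ≡ E (mod 10)] F=6 is one option consistent with column 2 (N + F ≡ E (mod 10), carry-in 1) — take it, so F=6.
Step 5. [col 2: N + F ≡ E (mod 10)] column 2 (N + F ≡ E (mod 10), carry-in 1) doesn't pin E yet; pick E=0 and continue, so E=0.
Step 6. [col 2: N + F ≡ E (mod 10)] in column 2 we have N+F≡E with carry-in 1; given F=6, E=0 and digits 0,1,6,8,9 already taken and all letters distinct, that pins N to 3 ⇒ N=3.
Step 7. [col 3: T + W ≡ F (mod 10)] column 3 reads T+W+carry(1)=F with W=1, F=6; with digits 0,1,3,6,8,9 already taken and all letters distinct, the only value for T is 4, so T=4.
Step 8. [col 5: Y + N ≡ O (mod 10)] column 5: given Y=9, N=3, carry-in 0, and digits 0,1,3,4,6,8,9 already taken and all letters distinct, Y+N≡O (mod 10) forces O=2, so O=2.
Step 9. [col 6: T + Z ≡ O (mod 10)] in column 6 we have T+Z≡O with carry-in 1; given T=4, O=2 and digits 0,1,2,3,4,6,8,9 already taken and all letters distinct, that pins Z to 7, so Z=7.

Answer: C=8, E=0, F=6, N=3, O=2, T=4, W=1, Y=9, Z=7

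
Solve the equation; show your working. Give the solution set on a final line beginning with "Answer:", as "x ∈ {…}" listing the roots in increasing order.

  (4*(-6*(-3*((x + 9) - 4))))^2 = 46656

Step 1. [(4*(-6*(-3*((x + 9) - 4))))^2 = 46656] LHS squared, RHS 46656 ≥ 0: apply √ (±) ⇒ sqrt: 4*(-6*(-3*((x + 9) - 4))) = 216 or -216.
Step 2. [4*(-6*(-3*((x + 9) - 4))) = 216 or -216] leading coefficient 4: divide by 4, so div: -6*(-3*((x + 9) - 4)) = 54 or -54.
Step 3. [-6*(-3*((x + 9) - 4)) = 54 or -54] leading coefficient -6: divide by -6 ⇒ div: -3*((x + 9) - 4) = -9 or 9.
Step 4. [-3*((x + 9) - 4) = -9 or 9] -3·(inner) — divide through by -3, so div: (x + 9) - 4 = 3 or -3.
Step 5. [(x + 9) - 4 = 3 or -3] 4 comes off first (add 4). So sub: x + 9 = 7 or 1.
Step 6. [x + 9 = 7 or 1] +9 is outermost — subtract 9 both sides. So sub: x = -2 or -8.

Answer: x ∈ {-8, -2}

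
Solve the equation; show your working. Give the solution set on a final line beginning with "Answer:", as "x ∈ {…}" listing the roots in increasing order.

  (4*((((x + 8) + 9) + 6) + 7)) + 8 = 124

Step 1. [(4*((((x + 8) + 9) + 6) + 7)) + 8 = 124] common factor 4 (LHS and 124) — divide through, so factor: ((((x + 8) + 9) + 6) + 7) + 2 = 31.
Step 2. [((((x + 8) + 9) + 6) + 7) + 2 = 31] subtract 2: x sits inside (… + 2), so sub: (((x + 8) + 9) + 6) + 7 = 29.
Step 3. [(((x + 8) + 9) + 6) + 7 = 29] subtract 7: x sits inside (… + 7) ⇒ sub: ((x + 8) + 9) + 6 = 22.
Step 4. [((x + 8) + 9) + 6 = 22] +6 is outermost — subtract 6 both sides. So sub: (x + 8) + 9 = 16.
Step 5. [(x + 8) + 9 = 16] +9 is outermost — subtract 9 both sides, so sub: x + 8 = 7.
Step 6. [x + 8 = 7] subtract 8: x sits inside (… + 8) ⇒ sub: x = -1.

Answer: x ∈ {-1}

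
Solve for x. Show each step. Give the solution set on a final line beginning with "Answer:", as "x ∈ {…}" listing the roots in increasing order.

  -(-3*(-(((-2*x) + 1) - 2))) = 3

Step 1. [-(-3*(-(((-2*x) + 1) - 2))) = 3] leading − — multiply by −1 ⇒ neg: -3*(-(((-2*x) + 1) - 2)) = -3.
Step 2. [-3*(-(((-2*x) + 1) - 2)) = -3] leading coefficient -3: divide by -3, so div: -(((-2*x) + 1) - 2) = 1.
Step 3. [-(((-2*x) + 1) - 2) = 1] flip signs both sides. So neg: ((-2*x) + 1) - 2 = -1.
Step 4. [((-2*x) + 1) - 2 = -1] -2 is outermost — add 2 both sides, so sub: (-2*x) + 1 = 1.
Step 5. [(-2*x) + 1 = 1] peel the +1: subtract 1 from each side ⇒ sub: -2*x = 0.
Step 6. [-2*x = 0] -2 out front; divide by -2, so div: x = 0.

Answer: x ∈ {0}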